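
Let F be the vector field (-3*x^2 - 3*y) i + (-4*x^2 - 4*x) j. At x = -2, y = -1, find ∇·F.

∂F₁/∂x = -6*x
∂F₂/∂y = 0
∇·F = -6*x
At (-2, -1): 12.

12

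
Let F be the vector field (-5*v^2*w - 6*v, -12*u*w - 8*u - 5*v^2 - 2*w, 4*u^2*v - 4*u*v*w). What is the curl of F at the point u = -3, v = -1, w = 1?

(∇×F)₁ = ∂F₃/∂v − ∂F₂/∂w = 4*u^2 - 4*u*w + 12*u + 2
(∇×F)₂ = ∂F₁/∂w − ∂F₃/∂u = -8*u*v - 5*v^2 + 4*v*w
(∇×F)₃ = ∂F₂/∂u − ∂F₁/∂v = 10*v*w - 12*w - 2
∇×F = (4*u^2 - 4*u*w + 12*u + 2, -8*u*v - 5*v^2 + 4*v*w, 10*v*w - 12*w - 2)
At (-3, -1, 1): (14, -33, -24).

(14, -33, -24)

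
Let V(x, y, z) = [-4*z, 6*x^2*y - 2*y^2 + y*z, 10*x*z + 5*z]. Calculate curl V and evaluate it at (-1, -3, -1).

(∇×V)₁ = ∂V₃/∂y − ∂V₂/∂z = -y
(∇×V)₂ = ∂V₁/∂z − ∂V₃/∂x = -10*z - 4
(∇×V)₃ = ∂V₂/∂x − ∂V₁/∂y = 12*x*y
∇×V = (-y, -10*z - 4, 12*x*y)
At (-1, -3, -1): (3, 6, 36).

(3, 6, 36)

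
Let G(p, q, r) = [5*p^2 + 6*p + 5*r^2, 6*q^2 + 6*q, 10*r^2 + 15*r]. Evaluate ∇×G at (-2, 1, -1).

(∇×G)₁ = ∂G₃/∂q − ∂G₂/∂r = 0
(∇×G)₂ = ∂G₁/∂r − ∂G₃/∂p = 10*r
(∇×G)₃ = ∂G₂/∂p − ∂G₁/∂q = 0
∇×G = (0, 10*r, 0)
At (-2, 1, -1): (0, -10, 0).

(0, -10, 0)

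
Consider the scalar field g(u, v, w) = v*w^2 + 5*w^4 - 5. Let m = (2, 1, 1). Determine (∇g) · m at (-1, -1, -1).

∂g/∂u = 0
∂g/∂v = w^2
∂g/∂w = 2*v*w + 20*w^3
∇g at (-1, -1, -1) = (0, 1, -18)
∇g · m = (0)(2) + (1)(1) + (-18)(1) = -17

-17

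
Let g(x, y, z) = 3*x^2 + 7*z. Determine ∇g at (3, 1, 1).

∂g/∂x = 6*x
∂g/∂y = 0
∂g/∂z = 7
∇g = (6*x, 0, 7)
At (3, 1, 1): (18, 0, 7).

(18, 0, 7)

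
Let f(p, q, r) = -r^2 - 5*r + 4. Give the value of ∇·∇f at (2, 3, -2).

∂²f/∂p² = 0
∂²f/∂q² = 0
∂²f/∂r² = -2
∇²f = -2
At (2, 3, -2): -2.

-2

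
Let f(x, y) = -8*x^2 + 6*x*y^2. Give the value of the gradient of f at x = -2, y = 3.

∂f/∂x = -16*x + 6*y^2
∂f/∂y = 12*x*y
∇f = (-16*x + 6*y^2, 12*x*y)
At (-2, 3): (86, -72).

(86, -72)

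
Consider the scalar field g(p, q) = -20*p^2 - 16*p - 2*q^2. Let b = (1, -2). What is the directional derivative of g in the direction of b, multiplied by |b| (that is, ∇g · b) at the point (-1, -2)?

8

∂g/∂p = -40*p - 16
∂g/∂q = -4*q
∇g at (-1, -2) = (24, 8)
∇g · b = (24)(1) + (8)(-2) = 8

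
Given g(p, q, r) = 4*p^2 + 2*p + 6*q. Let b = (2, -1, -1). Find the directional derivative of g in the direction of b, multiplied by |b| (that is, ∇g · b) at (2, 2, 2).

30

∂g/∂p = 8*p + 2
∂g/∂q = 6
∂g/∂r = 0
∇g at (2, 2, 2) = (18, 6, 0)
∇g · b = (18)(2) + (6)(-1) + (0)(-1) = 30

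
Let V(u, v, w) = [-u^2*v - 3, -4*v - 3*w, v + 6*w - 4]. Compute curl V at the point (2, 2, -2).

(∇×V)₁ = ∂V₃/∂v − ∂V₂/∂w = 4
(∇×V)₂ = ∂V₁/∂w − ∂V₃/∂u = 0
(∇×V)₃ = ∂V₂/∂u − ∂V₁/∂v = u^2
∇×V = (4, 0, u^2)
At (2, 2, -2): (4, 0, 4).

(4, 0, 4)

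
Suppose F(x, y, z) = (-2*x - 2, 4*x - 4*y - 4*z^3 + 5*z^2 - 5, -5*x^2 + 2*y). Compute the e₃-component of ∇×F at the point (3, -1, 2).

4

(∇×F)_3 = ∂F₂/∂x − ∂F₁/∂y
= 4 − (0)
= 4
At (3, -1, 2): 4.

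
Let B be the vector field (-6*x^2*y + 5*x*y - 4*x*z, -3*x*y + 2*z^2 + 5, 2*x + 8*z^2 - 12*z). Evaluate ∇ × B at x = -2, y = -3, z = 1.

(-4, 6, 43)

(∇×B)₁ = ∂B₃/∂y − ∂B₂/∂z = -4*z
(∇×B)₂ = ∂B₁/∂z − ∂B₃/∂x = -4*x - 2
(∇×B)₃ = ∂B₂/∂x − ∂B₁/∂y = 6*x^2 - 5*x - 3*y
∇×B = (-4*z, -4*x - 2, 6*x^2 - 5*x - 3*y)
At (-2, -3, 1): (-4, 6, 43).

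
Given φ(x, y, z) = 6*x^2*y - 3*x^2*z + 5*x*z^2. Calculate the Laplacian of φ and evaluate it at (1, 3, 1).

∂²φ/∂x² = 6*(2*y - z)
∂²φ/∂y² = 0
∂²φ/∂z² = 10*x
∇²φ = 10*x + 12*y - 6*z
At (1, 3, 1): 40.

40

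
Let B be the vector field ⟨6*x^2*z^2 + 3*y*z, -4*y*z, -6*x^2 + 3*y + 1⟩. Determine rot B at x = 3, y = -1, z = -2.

(-1, -183, 6)

(∇×B)₁ = ∂B₃/∂y − ∂B₂/∂z = 4*y + 3
(∇×B)₂ = ∂B₁/∂z − ∂B₃/∂x = 12*x^2*z + 12*x + 3*y
(∇×B)₃ = ∂B₂/∂x − ∂B₁/∂y = -3*z
∇×B = (4*y + 3, 12*x^2*z + 12*x + 3*y, -3*z)
At (3, -1, -2): (-1, -183, 6).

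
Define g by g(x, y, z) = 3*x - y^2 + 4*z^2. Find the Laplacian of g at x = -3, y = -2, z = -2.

∂²g/∂x² = 0
∂²g/∂y² = -2
∂²g/∂z² = 8
∇²g = 6
At (-3, -2, -2): 6.

6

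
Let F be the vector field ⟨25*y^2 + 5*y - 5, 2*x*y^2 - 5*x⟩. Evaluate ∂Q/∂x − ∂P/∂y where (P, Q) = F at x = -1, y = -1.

42

∂F₂/∂x = 2*y^2 - 5
∂F₁/∂y = 50*y + 5
Scalar curl = 2*y^2 - 50*y - 10
At (-1, -1): 42.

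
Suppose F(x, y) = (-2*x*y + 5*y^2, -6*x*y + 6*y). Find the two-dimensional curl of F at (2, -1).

20

∂F₂/∂x = -6*y
∂F₁/∂y = -2*x + 10*y
Scalar curl = 2*x - 16*y
At (2, -1): 20.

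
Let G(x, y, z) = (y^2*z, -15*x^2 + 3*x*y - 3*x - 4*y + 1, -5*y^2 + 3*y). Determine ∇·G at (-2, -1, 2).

∂G₁/∂x = 0
∂G₂/∂y = 3*x - 4
∂G₃/∂z = 0
∇·G = 3*x - 4
At (-2, -1, 2): -10.

-10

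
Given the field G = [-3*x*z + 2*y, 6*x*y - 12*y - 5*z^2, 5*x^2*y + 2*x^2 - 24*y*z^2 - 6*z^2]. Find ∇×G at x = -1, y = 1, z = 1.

(∇×G)₁ = ∂G₃/∂y − ∂G₂/∂z = 5*x^2 - 24*z^2 + 10*z
(∇×G)₂ = ∂G₁/∂z − ∂G₃/∂x = -10*x*y - 7*x
(∇×G)₃ = ∂G₂/∂x − ∂G₁/∂y = 6*y - 2
∇×G = (5*x^2 - 24*z^2 + 10*z, -10*x*y - 7*x, 6*y - 2)
At (-1, 1, 1): (-9, 17, 4).

(-9, 17, 4)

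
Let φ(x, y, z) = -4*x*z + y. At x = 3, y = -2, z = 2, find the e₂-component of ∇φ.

1

(∇φ)_2 = ∂φ/∂y = 1
At (3, -2, 2): 1.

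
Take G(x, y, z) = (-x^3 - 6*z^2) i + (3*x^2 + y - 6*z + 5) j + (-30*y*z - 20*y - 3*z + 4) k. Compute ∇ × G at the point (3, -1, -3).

(∇×G)₁ = ∂G₃/∂y − ∂G₂/∂z = -30*z - 14
(∇×G)₂ = ∂G₁/∂z − ∂G₃/∂x = -12*z
(∇×G)₃ = ∂G₂/∂x − ∂G₁/∂y = 6*x
∇×G = (-30*z - 14, -12*z, 6*x)
At (3, -1, -3): (76, 36, 18).

(76, 36, 18)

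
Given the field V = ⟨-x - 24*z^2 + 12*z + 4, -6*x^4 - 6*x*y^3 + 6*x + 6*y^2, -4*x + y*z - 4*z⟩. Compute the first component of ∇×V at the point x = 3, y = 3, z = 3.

(∇×V)_1 = ∂V₃/∂y − ∂V₂/∂z
= z − (0)
= z
At (3, 3, 3): 3.

3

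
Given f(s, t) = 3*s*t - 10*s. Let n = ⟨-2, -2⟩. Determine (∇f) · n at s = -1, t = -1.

32

∂f/∂s = 3*t - 10
∂f/∂t = 3*s
∇f at (-1, -1) = (-13, -3)
∇f · n = (-13)(-2) + (-3)(-2) = 32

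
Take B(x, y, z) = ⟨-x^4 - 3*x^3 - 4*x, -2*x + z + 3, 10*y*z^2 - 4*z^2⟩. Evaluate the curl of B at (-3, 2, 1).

(∇×B)₁ = ∂B₃/∂y − ∂B₂/∂z = 10*z^2 - 1
(∇×B)₂ = ∂B₁/∂z − ∂B₃/∂x = 0
(∇×B)₃ = ∂B₂/∂x − ∂B₁/∂y = -2
∇×B = (10*z^2 - 1, 0, -2)
At (-3, 2, 1): (9, 0, -2).

(9, 0, -2)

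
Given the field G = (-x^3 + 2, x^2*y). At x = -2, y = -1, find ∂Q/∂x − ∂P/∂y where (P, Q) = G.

∂G₂/∂x = 2*x*y
∂G₁/∂y = 0
Scalar curl = 2*x*y
At (-2, -1): 4.

4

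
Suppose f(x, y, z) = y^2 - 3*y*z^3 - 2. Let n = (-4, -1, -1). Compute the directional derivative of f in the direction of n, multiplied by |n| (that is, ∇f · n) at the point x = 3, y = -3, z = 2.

-78

∂f/∂x = 0
∂f/∂y = 2*y - 3*z^3
∂f/∂z = -9*y*z^2
∇f at (3, -3, 2) = (0, -30, 108)
∇f · n = (0)(-4) + (-30)(-1) + (108)(-1) = -78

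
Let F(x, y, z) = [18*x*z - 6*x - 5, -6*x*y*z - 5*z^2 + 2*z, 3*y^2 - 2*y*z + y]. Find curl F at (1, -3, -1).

(-45, 18, -18)

(∇×F)₁ = ∂F₃/∂y − ∂F₂/∂z = 6*x*y + 6*y + 8*z - 1
(∇×F)₂ = ∂F₁/∂z − ∂F₃/∂x = 18*x
(∇×F)₃ = ∂F₂/∂x − ∂F₁/∂y = -6*y*z
∇×F = (6*x*y + 6*y + 8*z - 1, 18*x, -6*y*z)
At (1, -3, -1): (-45, 18, -18).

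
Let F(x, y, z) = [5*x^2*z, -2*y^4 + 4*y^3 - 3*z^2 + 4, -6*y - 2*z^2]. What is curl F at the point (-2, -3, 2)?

(6, 20, 0)

(∇×F)₁ = ∂F₃/∂y − ∂F₂/∂z = 6*z - 6
(∇×F)₂ = ∂F₁/∂z − ∂F₃/∂x = 5*x^2
(∇×F)₃ = ∂F₂/∂x − ∂F₁/∂y = 0
∇×F = (6*z - 6, 5*x^2, 0)
At (-2, -3, 2): (6, 20, 0).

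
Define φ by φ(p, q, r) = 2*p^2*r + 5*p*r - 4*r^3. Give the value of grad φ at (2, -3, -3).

(-39, 0, -90)

∂φ/∂p = 4*p*r + 5*r
∂φ/∂q = 0
∂φ/∂r = 2*p^2 + 5*p - 12*r^2
∇φ = (4*p*r + 5*r, 0, 2*p^2 + 5*p - 12*r^2)
At (2, -3, -3): (-39, 0, -90).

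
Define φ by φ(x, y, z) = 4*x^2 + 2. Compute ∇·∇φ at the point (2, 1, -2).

∂²φ/∂x² = 8
∂²φ/∂y² = 0
∂²φ/∂z² = 0
∇²φ = 8
At (2, 1, -2): 8.

8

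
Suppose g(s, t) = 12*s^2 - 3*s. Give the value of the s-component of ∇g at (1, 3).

(∇g)_1 = ∂g/∂s = 24*s - 3
At (1, 3): 21.

21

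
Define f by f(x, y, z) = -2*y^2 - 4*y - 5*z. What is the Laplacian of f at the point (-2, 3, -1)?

∂²f/∂x² = 0
∂²f/∂y² = -4
∂²f/∂z² = 0
∇²f = -4
At (-2, 3, -1): -4.

-4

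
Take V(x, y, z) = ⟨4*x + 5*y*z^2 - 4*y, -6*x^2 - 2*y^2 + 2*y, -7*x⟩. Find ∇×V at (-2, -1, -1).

(0, 17, 23)

(∇×V)₁ = ∂V₃/∂y − ∂V₂/∂z = 0
(∇×V)₂ = ∂V₁/∂z − ∂V₃/∂x = 10*y*z + 7
(∇×V)₃ = ∂V₂/∂x − ∂V₁/∂y = -12*x - 5*z^2 + 4
∇×V = (0, 10*y*z + 7, -12*x - 5*z^2 + 4)
At (-2, -1, -1): (0, 17, 23).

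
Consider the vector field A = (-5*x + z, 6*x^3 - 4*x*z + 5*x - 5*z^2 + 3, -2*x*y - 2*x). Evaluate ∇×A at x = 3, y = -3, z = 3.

(∇×A)₁ = ∂A₃/∂y − ∂A₂/∂z = 2*x + 10*z
(∇×A)₂ = ∂A₁/∂z − ∂A₃/∂x = 2*y + 3
(∇×A)₃ = ∂A₂/∂x − ∂A₁/∂y = 18*x^2 - 4*z + 5
∇×A = (2*x + 10*z, 2*y + 3, 18*x^2 - 4*z + 5)
At (3, -3, 3): (36, -3, 155).

(36, -3, 155)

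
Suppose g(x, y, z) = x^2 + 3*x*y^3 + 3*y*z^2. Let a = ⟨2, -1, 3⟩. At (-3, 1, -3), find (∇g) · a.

-60

∂g/∂x = 2*x + 3*y^3
∂g/∂y = 9*x*y^2 + 3*z^2
∂g/∂z = 6*y*z
∇g at (-3, 1, -3) = (-3, 0, -18)
∇g · a = (-3)(2) + (0)(-1) + (-18)(3) = -60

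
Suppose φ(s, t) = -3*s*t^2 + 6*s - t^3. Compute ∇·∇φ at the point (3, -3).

0

∂²φ/∂s² = 0
∂²φ/∂t² = -6*(s + t)
∇²φ = -6*s - 6*t
At (3, -3): 0.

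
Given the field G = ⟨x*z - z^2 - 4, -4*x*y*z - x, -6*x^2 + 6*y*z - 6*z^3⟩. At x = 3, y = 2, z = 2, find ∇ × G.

(∇×G)₁ = ∂G₃/∂y − ∂G₂/∂z = 4*x*y + 6*z
(∇×G)₂ = ∂G₁/∂z − ∂G₃/∂x = 13*x - 2*z
(∇×G)₃ = ∂G₂/∂x − ∂G₁/∂y = -4*y*z - 1
∇×G = (4*x*y + 6*z, 13*x - 2*z, -4*y*z - 1)
At (3, 2, 2): (36, 35, -17).

(36, 35, -17)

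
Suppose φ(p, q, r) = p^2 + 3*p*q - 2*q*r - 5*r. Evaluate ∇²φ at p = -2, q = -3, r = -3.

∂²φ/∂p² = 2
∂²φ/∂q² = 0
∂²φ/∂r² = 0
∇²φ = 2
At (-2, -3, -3): 2.

2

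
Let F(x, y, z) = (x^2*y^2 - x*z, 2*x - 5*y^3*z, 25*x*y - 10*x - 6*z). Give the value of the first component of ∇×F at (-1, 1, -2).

(∇×F)_1 = ∂F₃/∂y − ∂F₂/∂z
= 25*x − (-5*y^3)
= 25*x + 5*y^3
At (-1, 1, -2): -20.

-20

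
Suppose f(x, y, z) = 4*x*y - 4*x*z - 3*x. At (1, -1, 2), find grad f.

∂f/∂x = 4*y - 4*z - 3
∂f/∂y = 4*x
∂f/∂z = -4*x
∇f = (4*y - 4*z - 3, 4*x, -4*x)
At (1, -1, 2): (-15, 4, -4).

(-15, 4, -4)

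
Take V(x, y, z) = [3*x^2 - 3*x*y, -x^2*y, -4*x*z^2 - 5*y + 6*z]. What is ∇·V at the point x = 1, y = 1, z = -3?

32

∂V₁/∂x = 6*x - 3*y
∂V₂/∂y = -x^2
∂V₃/∂z = -8*x*z + 6
∇·V = -x^2 - 8*x*z + 6*x - 3*y + 6
At (1, 1, -3): 32.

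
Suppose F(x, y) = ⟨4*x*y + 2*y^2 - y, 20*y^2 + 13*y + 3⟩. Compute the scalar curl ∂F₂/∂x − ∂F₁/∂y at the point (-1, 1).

1

∂F₂/∂x = 0
∂F₁/∂y = 4*x + 4*y - 1
Scalar curl = -4*x - 4*y + 1
At (-1, 1): 1.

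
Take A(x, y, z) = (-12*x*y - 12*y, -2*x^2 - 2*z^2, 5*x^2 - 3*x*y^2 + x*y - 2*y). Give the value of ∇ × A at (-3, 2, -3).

(19, 40, -12)

(∇×A)₁ = ∂A₃/∂y − ∂A₂/∂z = -6*x*y + x + 4*z - 2
(∇×A)₂ = ∂A₁/∂z − ∂A₃/∂x = -10*x + 3*y^2 - y
(∇×A)₃ = ∂A₂/∂x − ∂A₁/∂y = 8*x + 12
∇×A = (-6*x*y + x + 4*z - 2, -10*x + 3*y^2 - y, 8*x + 12)
At (-3, 2, -3): (19, 40, -12).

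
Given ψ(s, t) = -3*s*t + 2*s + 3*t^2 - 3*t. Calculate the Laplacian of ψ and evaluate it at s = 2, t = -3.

6

∂²ψ/∂s² = 0
∂²ψ/∂t² = 6
∇²ψ = 6
At (2, -3): 6.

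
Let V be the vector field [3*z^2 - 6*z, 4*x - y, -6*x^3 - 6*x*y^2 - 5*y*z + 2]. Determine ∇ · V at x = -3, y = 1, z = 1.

∂V₁/∂x = 0
∂V₂/∂y = -1
∂V₃/∂z = -5*y
∇·V = -5*y - 1
At (-3, 1, 1): -6.

-6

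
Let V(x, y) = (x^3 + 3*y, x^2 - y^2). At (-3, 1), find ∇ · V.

25

∂V₁/∂x = 3*x^2
∂V₂/∂y = -2*y
∇·V = 3*x^2 - 2*y
At (-3, 1): 25.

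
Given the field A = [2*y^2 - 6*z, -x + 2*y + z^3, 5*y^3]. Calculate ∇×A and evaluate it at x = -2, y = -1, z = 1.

(12, -6, 3)

(∇×A)₁ = ∂A₃/∂y − ∂A₂/∂z = 15*y^2 - 3*z^2
(∇×A)₂ = ∂A₁/∂z − ∂A₃/∂x = -6
(∇×A)₃ = ∂A₂/∂x − ∂A₁/∂y = -4*y - 1
∇×A = (15*y^2 - 3*z^2, -6, -4*y - 1)
At (-2, -1, 1): (12, -6, 3).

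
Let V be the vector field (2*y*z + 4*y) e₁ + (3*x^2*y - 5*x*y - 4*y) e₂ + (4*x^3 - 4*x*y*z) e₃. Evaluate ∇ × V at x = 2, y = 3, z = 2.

(∇×V)₁ = ∂V₃/∂y − ∂V₂/∂z = -4*x*z
(∇×V)₂ = ∂V₁/∂z − ∂V₃/∂x = -12*x^2 + 4*y*z + 2*y
(∇×V)₃ = ∂V₂/∂x − ∂V₁/∂y = 6*x*y - 5*y - 2*z - 4
∇×V = (-4*x*z, -12*x^2 + 4*y*z + 2*y, 6*x*y - 5*y - 2*z - 4)
At (2, 3, 2): (-16, -18, 13).

(-16, -18, 13)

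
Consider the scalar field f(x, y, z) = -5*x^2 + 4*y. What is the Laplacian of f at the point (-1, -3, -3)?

∂²f/∂x² = -10
∂²f/∂y² = 0
∂²f/∂z² = 0
∇²f = -10
At (-1, -3, -3): -10.

-10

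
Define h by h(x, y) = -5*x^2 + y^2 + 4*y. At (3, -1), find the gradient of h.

∂h/∂x = -10*x
∂h/∂y = 2*y + 4
∇h = (-10*x, 2*y + 4)
At (3, -1): (-30, 2).

(-30, 2)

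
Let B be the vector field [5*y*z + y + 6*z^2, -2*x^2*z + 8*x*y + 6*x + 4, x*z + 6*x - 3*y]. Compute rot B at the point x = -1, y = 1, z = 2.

(-1, 21, 11)

(∇×B)₁ = ∂B₃/∂y − ∂B₂/∂z = 2*x^2 - 3
(∇×B)₂ = ∂B₁/∂z − ∂B₃/∂x = 5*y + 11*z - 6
(∇×B)₃ = ∂B₂/∂x − ∂B₁/∂y = -4*x*z + 8*y - 5*z + 5
∇×B = (2*x^2 - 3, 5*y + 11*z - 6, -4*x*z + 8*y - 5*z + 5)
At (-1, 1, 2): (-1, 21, 11).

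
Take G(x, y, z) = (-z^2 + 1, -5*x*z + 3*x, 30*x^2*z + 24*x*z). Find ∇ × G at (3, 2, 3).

(15, -618, -12)

(∇×G)₁ = ∂G₃/∂y − ∂G₂/∂z = 5*x
(∇×G)₂ = ∂G₁/∂z − ∂G₃/∂x = -60*x*z - 26*z
(∇×G)₃ = ∂G₂/∂x − ∂G₁/∂y = -5*z + 3
∇×G = (5*x, -60*x*z - 26*z, -5*z + 3)
At (3, 2, 3): (15, -618, -12).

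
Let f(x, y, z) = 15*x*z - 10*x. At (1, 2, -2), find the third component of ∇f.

15

(∇f)_3 = ∂f/∂z = 15*x
At (1, 2, -2): 15.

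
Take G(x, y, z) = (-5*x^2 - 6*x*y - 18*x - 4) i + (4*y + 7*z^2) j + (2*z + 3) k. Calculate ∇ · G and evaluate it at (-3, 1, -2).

∂G₁/∂x = -10*x - 6*y - 18
∂G₂/∂y = 4
∂G₃/∂z = 2
∇·G = -10*x - 6*y - 12
At (-3, 1, -2): 12.

12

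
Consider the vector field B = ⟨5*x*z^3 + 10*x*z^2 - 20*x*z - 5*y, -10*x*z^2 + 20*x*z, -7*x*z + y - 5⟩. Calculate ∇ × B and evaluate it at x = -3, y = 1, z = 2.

(∇×B)₁ = ∂B₃/∂y − ∂B₂/∂z = 20*x*z - 20*x + 1
(∇×B)₂ = ∂B₁/∂z − ∂B₃/∂x = 15*x*z^2 + 20*x*z - 20*x + 7*z
(∇×B)₃ = ∂B₂/∂x − ∂B₁/∂y = -10*z^2 + 20*z + 5
∇×B = (20*x*z - 20*x + 1, 15*x*z^2 + 20*x*z - 20*x + 7*z, -10*z^2 + 20*z + 5)
At (-3, 1, 2): (-59, -226, 5).

(-59, -226, 5)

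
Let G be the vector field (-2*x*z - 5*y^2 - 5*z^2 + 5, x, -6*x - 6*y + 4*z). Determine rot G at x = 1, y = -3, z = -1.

(-6, 14, -29)

(∇×G)₁ = ∂G₃/∂y − ∂G₂/∂z = -6
(∇×G)₂ = ∂G₁/∂z − ∂G₃/∂x = -2*x - 10*z + 6
(∇×G)₃ = ∂G₂/∂x − ∂G₁/∂y = 10*y + 1
∇×G = (-6, -2*x - 10*z + 6, 10*y + 1)
At (1, -3, -1): (-6, 14, -29).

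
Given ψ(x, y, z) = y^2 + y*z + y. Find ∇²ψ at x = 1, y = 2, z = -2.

∂²ψ/∂x² = 0
∂²ψ/∂y² = 2
∂²ψ/∂z² = 0
∇²ψ = 2
At (1, 2, -2): 2.

2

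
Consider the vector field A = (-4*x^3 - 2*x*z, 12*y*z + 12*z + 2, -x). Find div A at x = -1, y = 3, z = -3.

-42

∂A₁/∂x = -12*x^2 - 2*z
∂A₂/∂y = 12*z
∂A₃/∂z = 0
∇·A = -12*x^2 + 10*z
At (-1, 3, -3): -42.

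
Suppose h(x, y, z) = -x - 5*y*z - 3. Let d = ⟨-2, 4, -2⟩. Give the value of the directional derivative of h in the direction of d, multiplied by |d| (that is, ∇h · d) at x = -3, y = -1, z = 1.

∂h/∂x = -1
∂h/∂y = -5*z
∂h/∂z = -5*y
∇h at (-3, -1, 1) = (-1, -5, 5)
∇h · d = (-1)(-2) + (-5)(4) + (5)(-2) = -28

-28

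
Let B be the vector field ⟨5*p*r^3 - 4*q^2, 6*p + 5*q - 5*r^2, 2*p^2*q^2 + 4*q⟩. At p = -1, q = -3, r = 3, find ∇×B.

(22, -99, -18)

(∇×B)₁ = ∂B₃/∂q − ∂B₂/∂r = 4*p^2*q + 10*r + 4
(∇×B)₂ = ∂B₁/∂r − ∂B₃/∂p = -4*p*q^2 + 15*p*r^2
(∇×B)₃ = ∂B₂/∂p − ∂B₁/∂q = 8*q + 6
∇×B = (4*p^2*q + 10*r + 4, -4*p*q^2 + 15*p*r^2, 8*q + 6)
At (-1, -3, 3): (22, -99, -18).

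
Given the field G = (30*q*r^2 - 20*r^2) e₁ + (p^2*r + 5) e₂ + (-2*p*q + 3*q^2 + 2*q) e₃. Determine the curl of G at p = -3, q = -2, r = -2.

(∇×G)₁ = ∂G₃/∂q − ∂G₂/∂r = -p^2 - 2*p + 6*q + 2
(∇×G)₂ = ∂G₁/∂r − ∂G₃/∂p = 60*q*r + 2*q - 40*r
(∇×G)₃ = ∂G₂/∂p − ∂G₁/∂q = 2*p*r - 30*r^2
∇×G = (-p^2 - 2*p + 6*q + 2, 60*q*r + 2*q - 40*r, 2*p*r - 30*r^2)
At (-3, -2, -2): (-13, 316, -108).

(-13, 316, -108)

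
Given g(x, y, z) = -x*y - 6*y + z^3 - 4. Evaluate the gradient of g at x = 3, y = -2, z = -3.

(2, -9, 27)

∂g/∂x = -y
∂g/∂y = -x - 6
∂g/∂z = 3*z^2
∇g = (-y, -x - 6, 3*z^2)
At (3, -2, -3): (2, -9, 27).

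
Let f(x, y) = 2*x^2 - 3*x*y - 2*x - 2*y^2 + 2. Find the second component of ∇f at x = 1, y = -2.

(∇f)_2 = ∂f/∂y = -3*x - 4*y
At (1, -2): 5.

5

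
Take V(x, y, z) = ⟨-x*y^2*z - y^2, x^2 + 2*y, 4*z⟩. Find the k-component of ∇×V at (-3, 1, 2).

(∇×V)_3 = ∂V₂/∂x − ∂V₁/∂y
= 2*x − (-2*x*y*z - 2*y)
= 2*x*y*z + 2*x + 2*y
At (-3, 1, 2): -16.

-16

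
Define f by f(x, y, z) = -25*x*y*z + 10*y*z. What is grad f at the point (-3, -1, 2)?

∂f/∂x = -25*y*z
∂f/∂y = -25*x*z + 10*z
∂f/∂z = -25*x*y + 10*y
∇f = (-25*y*z, -25*x*z + 10*z, -25*x*y + 10*y)
At (-3, -1, 2): (50, 170, -85).

(50, 170, -85)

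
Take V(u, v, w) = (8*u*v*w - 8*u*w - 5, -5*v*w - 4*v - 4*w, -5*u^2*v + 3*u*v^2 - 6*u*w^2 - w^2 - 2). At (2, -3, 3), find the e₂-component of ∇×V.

(∇×V)_2 = ∂V₁/∂w − ∂V₃/∂u
= 8*u*v - 8*u − (-10*u*v + 3*v^2 - 6*w^2)
= 18*u*v - 8*u - 3*v^2 + 6*w^2
At (2, -3, 3): -97.

-97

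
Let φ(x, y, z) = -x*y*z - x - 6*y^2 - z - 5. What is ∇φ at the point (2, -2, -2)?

(-5, 28, 3)

∂φ/∂x = -y*z - 1
∂φ/∂y = -x*z - 12*y
∂φ/∂z = -x*y - 1
∇φ = (-y*z - 1, -x*z - 12*y, -x*y - 1)
At (2, -2, -2): (-5, 28, 3).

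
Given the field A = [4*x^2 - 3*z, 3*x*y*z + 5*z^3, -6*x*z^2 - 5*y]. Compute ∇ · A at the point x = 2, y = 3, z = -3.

∂A₁/∂x = 8*x
∂A₂/∂y = 3*x*z
∂A₃/∂z = -12*x*z
∇·A = -9*x*z + 8*x
At (2, 3, -3): 70.

70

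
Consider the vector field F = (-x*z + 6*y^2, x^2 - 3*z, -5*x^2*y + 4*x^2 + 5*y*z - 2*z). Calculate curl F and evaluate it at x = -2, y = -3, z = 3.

(∇×F)₁ = ∂F₃/∂y − ∂F₂/∂z = -5*x^2 + 5*z + 3
(∇×F)₂ = ∂F₁/∂z − ∂F₃/∂x = 10*x*y - 9*x
(∇×F)₃ = ∂F₂/∂x − ∂F₁/∂y = 2*x - 12*y
∇×F = (-5*x^2 + 5*z + 3, 10*x*y - 9*x, 2*x - 12*y)
At (-2, -3, 3): (-2, 78, 32).

(-2, 78, 32)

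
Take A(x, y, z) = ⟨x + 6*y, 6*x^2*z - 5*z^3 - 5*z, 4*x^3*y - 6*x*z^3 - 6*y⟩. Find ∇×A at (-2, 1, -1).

(-42, -54, 18)

(∇×A)₁ = ∂A₃/∂y − ∂A₂/∂z = 4*x^3 - 6*x^2 + 15*z^2 - 1
(∇×A)₂ = ∂A₁/∂z − ∂A₃/∂x = -12*x^2*y + 6*z^3
(∇×A)₃ = ∂A₂/∂x − ∂A₁/∂y = 12*x*z - 6
∇×A = (4*x^3 - 6*x^2 + 15*z^2 - 1, -12*x^2*y + 6*z^3, 12*x*z - 6)
At (-2, 1, -1): (-42, -54, 18).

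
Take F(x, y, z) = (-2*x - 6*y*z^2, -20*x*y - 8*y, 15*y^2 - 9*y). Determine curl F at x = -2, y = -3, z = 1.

(-99, 36, 66)

(∇×F)₁ = ∂F₃/∂y − ∂F₂/∂z = 30*y - 9
(∇×F)₂ = ∂F₁/∂z − ∂F₃/∂x = -12*y*z
(∇×F)₃ = ∂F₂/∂x − ∂F₁/∂y = -20*y + 6*z^2
∇×F = (30*y - 9, -12*y*z, -20*y + 6*z^2)
At (-2, -3, 1): (-99, 36, 66).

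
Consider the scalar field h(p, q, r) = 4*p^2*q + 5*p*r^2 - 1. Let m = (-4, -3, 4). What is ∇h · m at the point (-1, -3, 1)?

∂h/∂p = 8*p*q + 5*r^2
∂h/∂q = 4*p^2
∂h/∂r = 10*p*r
∇h at (-1, -3, 1) = (29, 4, -10)
∇h · m = (29)(-4) + (4)(-3) + (-10)(4) = -168

-168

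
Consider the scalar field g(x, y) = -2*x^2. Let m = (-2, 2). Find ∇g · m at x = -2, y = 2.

∂g/∂x = -4*x
∂g/∂y = 0
∇g at (-2, 2) = (8, 0)
∇g · m = (8)(-2) + (0)(2) = -16

-16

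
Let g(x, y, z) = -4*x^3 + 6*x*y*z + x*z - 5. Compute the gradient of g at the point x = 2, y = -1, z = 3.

∂g/∂x = -12*x^2 + 6*y*z + z
∂g/∂y = 6*x*z
∂g/∂z = 6*x*y + x
∇g = (-12*x^2 + 6*y*z + z, 6*x*z, 6*x*y + x)
At (2, -1, 3): (-63, 36, -10).

(-63, 36, -10)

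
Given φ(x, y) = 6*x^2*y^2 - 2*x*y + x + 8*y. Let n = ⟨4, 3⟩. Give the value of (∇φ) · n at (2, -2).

128

∂φ/∂x = 12*x*y^2 - 2*y + 1
∂φ/∂y = 12*x^2*y - 2*x + 8
∇φ at (2, -2) = (101, -92)
∇φ · n = (101)(4) + (-92)(3) = 128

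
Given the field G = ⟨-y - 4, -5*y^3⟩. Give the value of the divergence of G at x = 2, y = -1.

-15

∂G₁/∂x = 0
∂G₂/∂y = -15*y^2
∇·G = -15*y^2
At (2, -1): -15.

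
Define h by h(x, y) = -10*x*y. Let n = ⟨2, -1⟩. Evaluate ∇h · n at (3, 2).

-10

∂h/∂x = -10*y
∂h/∂y = -10*x
∇h at (3, 2) = (-20, -30)
∇h · n = (-20)(2) + (-30)(-1) = -10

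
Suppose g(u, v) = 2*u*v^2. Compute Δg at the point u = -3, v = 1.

∂²g/∂u² = 0
∂²g/∂v² = 4*u
∇²g = 4*u
At (-3, 1): -12.

-12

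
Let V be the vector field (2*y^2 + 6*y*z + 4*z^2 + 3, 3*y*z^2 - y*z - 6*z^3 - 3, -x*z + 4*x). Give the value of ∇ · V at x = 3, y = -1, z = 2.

∂V₁/∂x = 0
∂V₂/∂y = 3*z^2 - z
∂V₃/∂z = -x
∇·V = -x + 3*z^2 - z
At (3, -1, 2): 7.

7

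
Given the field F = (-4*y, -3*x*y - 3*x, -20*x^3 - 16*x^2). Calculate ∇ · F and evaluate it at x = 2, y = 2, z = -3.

-6

∂F₁/∂x = 0
∂F₂/∂y = -3*x
∂F₃/∂z = 0
∇·F = -3*x
At (2, 2, -3): -6.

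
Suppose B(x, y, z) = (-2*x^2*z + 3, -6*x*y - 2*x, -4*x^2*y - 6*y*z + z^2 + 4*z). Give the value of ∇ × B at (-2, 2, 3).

(-34, -40, -14)

(∇×B)₁ = ∂B₃/∂y − ∂B₂/∂z = -4*x^2 - 6*z
(∇×B)₂ = ∂B₁/∂z − ∂B₃/∂x = -2*x^2 + 8*x*y
(∇×B)₃ = ∂B₂/∂x − ∂B₁/∂y = -6*y - 2
∇×B = (-4*x^2 - 6*z, -2*x^2 + 8*x*y, -6*y - 2)
At (-2, 2, 3): (-34, -40, -14).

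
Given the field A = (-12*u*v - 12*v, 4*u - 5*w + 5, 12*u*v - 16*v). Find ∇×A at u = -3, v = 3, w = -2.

(∇×A)₁ = ∂A₃/∂v − ∂A₂/∂w = 12*u - 11
(∇×A)₂ = ∂A₁/∂w − ∂A₃/∂u = -12*v
(∇×A)₃ = ∂A₂/∂u − ∂A₁/∂v = 12*u + 16
∇×A = (12*u - 11, -12*v, 12*u + 16)
At (-3, 3, -2): (-47, -36, -20).

(-47, -36, -20)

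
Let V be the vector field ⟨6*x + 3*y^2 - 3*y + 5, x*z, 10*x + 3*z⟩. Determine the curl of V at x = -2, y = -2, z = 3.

(2, -10, 18)

(∇×V)₁ = ∂V₃/∂y − ∂V₂/∂z = -x
(∇×V)₂ = ∂V₁/∂z − ∂V₃/∂x = -10
(∇×V)₃ = ∂V₂/∂x − ∂V₁/∂y = -6*y + z + 3
∇×V = (-x, -10, -6*y + z + 3)
At (-2, -2, 3): (2, -10, 18).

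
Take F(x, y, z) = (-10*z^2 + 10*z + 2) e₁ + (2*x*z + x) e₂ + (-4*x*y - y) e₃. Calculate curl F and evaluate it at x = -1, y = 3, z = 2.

(5, -18, 5)

(∇×F)₁ = ∂F₃/∂y − ∂F₂/∂z = -6*x - 1
(∇×F)₂ = ∂F₁/∂z − ∂F₃/∂x = 4*y - 20*z + 10
(∇×F)₃ = ∂F₂/∂x − ∂F₁/∂y = 2*z + 1
∇×F = (-6*x - 1, 4*y - 20*z + 10, 2*z + 1)
At (-1, 3, 2): (5, -18, 5).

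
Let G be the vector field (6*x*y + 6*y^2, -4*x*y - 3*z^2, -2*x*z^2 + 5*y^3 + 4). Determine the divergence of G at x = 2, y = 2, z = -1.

12

∂G₁/∂x = 6*y
∂G₂/∂y = -4*x
∂G₃/∂z = -4*x*z
∇·G = -4*x*z - 4*x + 6*y
At (2, 2, -1): 12.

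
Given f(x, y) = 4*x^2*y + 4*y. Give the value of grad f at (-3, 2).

∂f/∂x = 8*x*y
∂f/∂y = 4*x^2 + 4
∇f = (8*x*y, 4*x^2 + 4)
At (-3, 2): (-48, 40).

(-48, 40)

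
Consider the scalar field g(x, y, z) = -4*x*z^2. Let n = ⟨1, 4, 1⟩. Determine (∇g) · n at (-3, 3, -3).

-108

∂g/∂x = -4*z^2
∂g/∂y = 0
∂g/∂z = -8*x*z
∇g at (-3, 3, -3) = (-36, 0, -72)
∇g · n = (-36)(1) + (0)(4) + (-72)(1) = -108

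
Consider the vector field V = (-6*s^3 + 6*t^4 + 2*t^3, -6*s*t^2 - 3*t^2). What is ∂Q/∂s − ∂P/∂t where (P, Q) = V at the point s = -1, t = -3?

540

∂V₂/∂s = -6*t^2
∂V₁/∂t = 24*t^3 + 6*t^2
Scalar curl = -24*t^3 - 12*t^2
At (-1, -3): 540.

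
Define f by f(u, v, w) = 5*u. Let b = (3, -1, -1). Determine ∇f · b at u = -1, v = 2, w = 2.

∂f/∂u = 5
∂f/∂v = 0
∂f/∂w = 0
∇f at (-1, 2, 2) = (5, 0, 0)
∇f · b = (5)(3) + (0)(-1) + (0)(-1) = 15

15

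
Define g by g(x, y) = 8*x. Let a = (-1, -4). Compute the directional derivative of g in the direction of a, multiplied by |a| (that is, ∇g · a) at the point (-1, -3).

∂g/∂x = 8
∂g/∂y = 0
∇g at (-1, -3) = (8, 0)
∇g · a = (8)(-1) + (0)(-4) = -8

-8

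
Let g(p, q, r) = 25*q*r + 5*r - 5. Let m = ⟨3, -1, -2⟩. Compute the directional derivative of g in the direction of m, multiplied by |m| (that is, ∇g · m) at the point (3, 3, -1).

-135

∂g/∂p = 0
∂g/∂q = 25*r
∂g/∂r = 25*q + 5
∇g at (3, 3, -1) = (0, -25, 80)
∇g · m = (0)(3) + (-25)(-1) + (80)(-2) = -135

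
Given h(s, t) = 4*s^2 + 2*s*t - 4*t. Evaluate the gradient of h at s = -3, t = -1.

(-26, -10)

∂h/∂s = 8*s + 2*t
∂h/∂t = 2*s - 4
∇h = (8*s + 2*t, 2*s - 4)
At (-3, -1): (-26, -10).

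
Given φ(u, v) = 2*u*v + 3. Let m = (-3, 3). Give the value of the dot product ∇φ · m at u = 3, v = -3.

∂φ/∂u = 2*v
∂φ/∂v = 2*u
∇φ at (3, -3) = (-6, 6)
∇φ · m = (-6)(-3) + (6)(3) = 36

36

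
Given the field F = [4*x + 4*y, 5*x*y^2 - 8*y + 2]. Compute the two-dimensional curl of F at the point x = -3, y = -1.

∂F₂/∂x = 5*y^2
∂F₁/∂y = 4
Scalar curl = 5*y^2 - 4
At (-3, -1): 1.

1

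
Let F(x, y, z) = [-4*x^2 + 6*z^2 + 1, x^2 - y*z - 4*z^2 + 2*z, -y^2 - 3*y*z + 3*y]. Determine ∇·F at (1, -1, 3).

-8

∂F₁/∂x = -8*x
∂F₂/∂y = -z
∂F₃/∂z = -3*y
∇·F = -8*x - 3*y - z
At (1, -1, 3): -8.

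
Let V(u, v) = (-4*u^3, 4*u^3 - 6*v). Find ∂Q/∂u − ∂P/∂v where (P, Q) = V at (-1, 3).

∂V₂/∂u = 12*u^2
∂V₁/∂v = 0
Scalar curl = 12*u^2
At (-1, 3): 12.

12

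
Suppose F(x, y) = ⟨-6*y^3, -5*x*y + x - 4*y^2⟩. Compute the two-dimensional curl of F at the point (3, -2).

83

∂F₂/∂x = -5*y + 1
∂F₁/∂y = -18*y^2
Scalar curl = 18*y^2 - 5*y + 1
At (3, -2): 83.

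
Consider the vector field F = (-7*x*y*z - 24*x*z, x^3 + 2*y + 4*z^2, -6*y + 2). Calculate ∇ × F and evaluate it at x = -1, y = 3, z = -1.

(2, 45, 10)

(∇×F)₁ = ∂F₃/∂y − ∂F₂/∂z = -8*z - 6
(∇×F)₂ = ∂F₁/∂z − ∂F₃/∂x = -7*x*y - 24*x
(∇×F)₃ = ∂F₂/∂x − ∂F₁/∂y = 3*x^2 + 7*x*z
∇×F = (-8*z - 6, -7*x*y - 24*x, 3*x^2 + 7*x*z)
At (-1, 3, -1): (2, 45, 10).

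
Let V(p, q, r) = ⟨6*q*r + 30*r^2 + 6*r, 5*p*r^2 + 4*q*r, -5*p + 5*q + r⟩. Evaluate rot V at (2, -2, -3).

(∇×V)₁ = ∂V₃/∂q − ∂V₂/∂r = -10*p*r - 4*q + 5
(∇×V)₂ = ∂V₁/∂r − ∂V₃/∂p = 6*q + 60*r + 11
(∇×V)₃ = ∂V₂/∂p − ∂V₁/∂q = 5*r^2 - 6*r
∇×V = (-10*p*r - 4*q + 5, 6*q + 60*r + 11, 5*r^2 - 6*r)
At (2, -2, -3): (73, -181, 63).

(73, -181, 63)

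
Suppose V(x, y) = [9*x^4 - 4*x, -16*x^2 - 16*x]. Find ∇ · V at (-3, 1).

-976

∂V₁/∂x = 36*x^3 - 4
∂V₂/∂y = 0
∇·V = 36*x^3 - 4
At (-3, 1): -976.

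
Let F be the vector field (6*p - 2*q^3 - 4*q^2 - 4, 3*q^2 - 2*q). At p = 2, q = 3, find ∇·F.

∂F₁/∂p = 6
∂F₂/∂q = 6*q - 2
∇·F = 6*q + 4
At (2, 3): 22.

22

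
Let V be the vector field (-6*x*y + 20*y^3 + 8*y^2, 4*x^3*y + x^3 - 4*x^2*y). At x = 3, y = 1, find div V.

∂V₁/∂x = -6*y
∂V₂/∂y = 4*x^3 - 4*x^2
∇·V = 4*x^3 - 4*x^2 - 6*y
At (3, 1): 66.

66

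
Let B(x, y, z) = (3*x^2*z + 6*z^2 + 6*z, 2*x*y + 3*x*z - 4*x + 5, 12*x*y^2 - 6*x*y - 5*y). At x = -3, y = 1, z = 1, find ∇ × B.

(-50, 39, 1)

(∇×B)₁ = ∂B₃/∂y − ∂B₂/∂z = 24*x*y - 9*x - 5
(∇×B)₂ = ∂B₁/∂z − ∂B₃/∂x = 3*x^2 - 12*y^2 + 6*y + 12*z + 6
(∇×B)₃ = ∂B₂/∂x − ∂B₁/∂y = 2*y + 3*z - 4
∇×B = (24*x*y - 9*x - 5, 3*x^2 - 12*y^2 + 6*y + 12*z + 6, 2*y + 3*z - 4)
At (-3, 1, 1): (-50, 39, 1).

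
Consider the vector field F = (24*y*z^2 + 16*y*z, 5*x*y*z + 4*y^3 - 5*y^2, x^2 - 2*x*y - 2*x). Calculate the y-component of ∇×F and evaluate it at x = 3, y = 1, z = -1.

-34

(∇×F)_2 = ∂F₁/∂z − ∂F₃/∂x
= 48*y*z + 16*y − (2*x - 2*y - 2)
= -2*x + 48*y*z + 18*y + 2
At (3, 1, -1): -34.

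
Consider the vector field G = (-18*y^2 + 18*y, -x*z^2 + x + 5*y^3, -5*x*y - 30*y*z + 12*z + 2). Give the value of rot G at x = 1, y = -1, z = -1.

(∇×G)₁ = ∂G₃/∂y − ∂G₂/∂z = 2*x*z - 5*x - 30*z
(∇×G)₂ = ∂G₁/∂z − ∂G₃/∂x = 5*y
(∇×G)₃ = ∂G₂/∂x − ∂G₁/∂y = 36*y - z^2 - 17
∇×G = (2*x*z - 5*x - 30*z, 5*y, 36*y - z^2 - 17)
At (1, -1, -1): (23, -5, -54).

(23, -5, -54)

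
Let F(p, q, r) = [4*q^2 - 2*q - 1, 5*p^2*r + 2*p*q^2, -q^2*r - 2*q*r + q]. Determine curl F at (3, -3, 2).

(∇×F)₁ = ∂F₃/∂q − ∂F₂/∂r = -5*p^2 - 2*q*r - 2*r + 1
(∇×F)₂ = ∂F₁/∂r − ∂F₃/∂p = 0
(∇×F)₃ = ∂F₂/∂p − ∂F₁/∂q = 10*p*r + 2*q^2 - 8*q + 2
∇×F = (-5*p^2 - 2*q*r - 2*r + 1, 0, 10*p*r + 2*q^2 - 8*q + 2)
At (3, -3, 2): (-36, 0, 104).

(-36, 0, 104)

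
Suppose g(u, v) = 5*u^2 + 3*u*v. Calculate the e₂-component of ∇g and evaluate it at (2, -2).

(∇g)_2 = ∂g/∂v = 3*u
At (2, -2): 6.

6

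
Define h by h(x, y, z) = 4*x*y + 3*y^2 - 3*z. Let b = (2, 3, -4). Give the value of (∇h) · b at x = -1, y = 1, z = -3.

∂h/∂x = 4*y
∂h/∂y = 4*x + 6*y
∂h/∂z = -3
∇h at (-1, 1, -3) = (4, 2, -3)
∇h · b = (4)(2) + (2)(3) + (-3)(-4) = 26

26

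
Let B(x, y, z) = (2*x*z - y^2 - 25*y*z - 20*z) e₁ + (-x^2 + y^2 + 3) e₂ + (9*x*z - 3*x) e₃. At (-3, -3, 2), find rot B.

(0, 34, 50)

(∇×B)₁ = ∂B₃/∂y − ∂B₂/∂z = 0
(∇×B)₂ = ∂B₁/∂z − ∂B₃/∂x = 2*x - 25*y - 9*z - 17
(∇×B)₃ = ∂B₂/∂x − ∂B₁/∂y = -2*x + 2*y + 25*z
∇×B = (0, 2*x - 25*y - 9*z - 17, -2*x + 2*y + 25*z)
At (-3, -3, 2): (0, 34, 50).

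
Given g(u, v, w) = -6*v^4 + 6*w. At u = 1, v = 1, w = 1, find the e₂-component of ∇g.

-24

(∇g)_2 = ∂g/∂v = -24*v^3
At (1, 1, 1): -24.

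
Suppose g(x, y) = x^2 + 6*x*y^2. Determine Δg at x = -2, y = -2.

-22

∂²g/∂x² = 2
∂²g/∂y² = 12*x
∇²g = 12*x + 2
At (-2, -2): -22.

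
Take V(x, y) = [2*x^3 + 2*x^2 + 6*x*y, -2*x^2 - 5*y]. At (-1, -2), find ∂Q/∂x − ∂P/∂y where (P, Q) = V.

∂V₂/∂x = -4*x
∂V₁/∂y = 6*x
Scalar curl = -10*x
At (-1, -2): 10.

10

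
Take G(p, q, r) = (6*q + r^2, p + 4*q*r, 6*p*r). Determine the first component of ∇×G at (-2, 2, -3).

(∇×G)_1 = ∂G₃/∂q − ∂G₂/∂r
= 0 − (4*q)
= -4*q
At (-2, 2, -3): -8.

-8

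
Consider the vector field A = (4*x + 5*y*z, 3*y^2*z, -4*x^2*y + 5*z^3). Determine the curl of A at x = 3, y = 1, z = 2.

(∇×A)₁ = ∂A₃/∂y − ∂A₂/∂z = -4*x^2 - 3*y^2
(∇×A)₂ = ∂A₁/∂z − ∂A₃/∂x = 8*x*y + 5*y
(∇×A)₃ = ∂A₂/∂x − ∂A₁/∂y = -5*z
∇×A = (-4*x^2 - 3*y^2, 8*x*y + 5*y, -5*z)
At (3, 1, 2): (-39, 29, -10).

(-39, 29, -10)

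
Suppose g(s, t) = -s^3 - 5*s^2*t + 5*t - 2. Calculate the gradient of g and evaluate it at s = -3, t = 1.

∂g/∂s = -3*s^2 - 10*s*t
∂g/∂t = -5*s^2 + 5
∇g = (-3*s^2 - 10*s*t, -5*s^2 + 5)
At (-3, 1): (3, -40).

(3, -40)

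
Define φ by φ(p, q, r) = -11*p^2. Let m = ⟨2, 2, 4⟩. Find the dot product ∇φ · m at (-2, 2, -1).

88

∂φ/∂p = -22*p
∂φ/∂q = 0
∂φ/∂r = 0
∇φ at (-2, 2, -1) = (44, 0, 0)
∇φ · m = (44)(2) + (0)(2) + (0)(4) = 88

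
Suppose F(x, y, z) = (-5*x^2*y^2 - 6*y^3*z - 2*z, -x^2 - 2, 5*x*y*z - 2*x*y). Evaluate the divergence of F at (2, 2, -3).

∂F₁/∂x = -10*x*y^2
∂F₂/∂y = 0
∂F₃/∂z = 5*x*y
∇·F = -10*x*y^2 + 5*x*y
At (2, 2, -3): -60.

-60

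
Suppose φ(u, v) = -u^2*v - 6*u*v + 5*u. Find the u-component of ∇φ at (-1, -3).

(∇φ)_1 = ∂φ/∂u = -2*u*v - 6*v + 5
At (-1, -3): 17.

17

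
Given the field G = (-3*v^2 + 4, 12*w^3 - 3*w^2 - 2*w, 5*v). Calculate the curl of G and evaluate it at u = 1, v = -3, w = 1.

(∇×G)₁ = ∂G₃/∂v − ∂G₂/∂w = -36*w^2 + 6*w + 7
(∇×G)₂ = ∂G₁/∂w − ∂G₃/∂u = 0
(∇×G)₃ = ∂G₂/∂u − ∂G₁/∂v = 6*v
∇×G = (-36*w^2 + 6*w + 7, 0, 6*v)
At (1, -3, 1): (-23, 0, -18).

(-23, 0, -18)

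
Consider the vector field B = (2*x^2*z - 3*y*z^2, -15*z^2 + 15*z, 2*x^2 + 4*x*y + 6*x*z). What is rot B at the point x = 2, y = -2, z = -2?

(-67, -4, 12)

(∇×B)₁ = ∂B₃/∂y − ∂B₂/∂z = 4*x + 30*z - 15
(∇×B)₂ = ∂B₁/∂z − ∂B₃/∂x = 2*x^2 - 4*x - 6*y*z - 4*y - 6*z
(∇×B)₃ = ∂B₂/∂x − ∂B₁/∂y = 3*z^2
∇×B = (4*x + 30*z - 15, 2*x^2 - 4*x - 6*y*z - 4*y - 6*z, 3*z^2)
At (2, -2, -2): (-67, -4, 12).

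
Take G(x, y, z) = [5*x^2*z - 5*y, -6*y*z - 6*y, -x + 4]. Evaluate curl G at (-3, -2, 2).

(-12, 46, 5)

(∇×G)₁ = ∂G₃/∂y − ∂G₂/∂z = 6*y
(∇×G)₂ = ∂G₁/∂z − ∂G₃/∂x = 5*x^2 + 1
(∇×G)₃ = ∂G₂/∂x − ∂G₁/∂y = 5
∇×G = (6*y, 5*x^2 + 1, 5)
At (-3, -2, 2): (-12, 46, 5).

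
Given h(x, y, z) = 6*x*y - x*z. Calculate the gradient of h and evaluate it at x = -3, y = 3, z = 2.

(16, -18, 3)

∂h/∂x = 6*y - z
∂h/∂y = 6*x
∂h/∂z = -x
∇h = (6*y - z, 6*x, -x)
At (-3, 3, 2): (16, -18, 3).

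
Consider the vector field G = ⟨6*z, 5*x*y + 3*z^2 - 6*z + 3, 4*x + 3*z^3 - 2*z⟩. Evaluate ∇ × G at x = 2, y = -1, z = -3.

(24, 2, -5)

(∇×G)₁ = ∂G₃/∂y − ∂G₂/∂z = -6*z + 6
(∇×G)₂ = ∂G₁/∂z − ∂G₃/∂x = 2
(∇×G)₃ = ∂G₂/∂x − ∂G₁/∂y = 5*y
∇×G = (-6*z + 6, 2, 5*y)
At (2, -1, -3): (24, 2, -5).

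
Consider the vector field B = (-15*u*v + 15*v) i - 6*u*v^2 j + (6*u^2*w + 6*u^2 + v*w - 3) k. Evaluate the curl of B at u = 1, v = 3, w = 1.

(∇×B)₁ = ∂B₃/∂v − ∂B₂/∂w = w
(∇×B)₂ = ∂B₁/∂w − ∂B₃/∂u = -12*u*w - 12*u
(∇×B)₃ = ∂B₂/∂u − ∂B₁/∂v = 15*u - 6*v^2 - 15
∇×B = (w, -12*u*w - 12*u, 15*u - 6*v^2 - 15)
At (1, 3, 1): (1, -24, -54).

(1, -24, -54)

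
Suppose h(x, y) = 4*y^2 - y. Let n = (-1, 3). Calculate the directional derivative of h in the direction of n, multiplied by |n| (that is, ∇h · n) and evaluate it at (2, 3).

∂h/∂x = 0
∂h/∂y = 8*y - 1
∇h at (2, 3) = (0, 23)
∇h · n = (0)(-1) + (23)(3) = 69

69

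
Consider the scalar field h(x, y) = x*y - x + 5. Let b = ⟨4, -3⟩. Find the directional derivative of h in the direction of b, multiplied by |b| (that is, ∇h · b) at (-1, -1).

-5

∂h/∂x = y - 1
∂h/∂y = x
∇h at (-1, -1) = (-2, -1)
∇h · b = (-2)(4) + (-1)(-3) = -5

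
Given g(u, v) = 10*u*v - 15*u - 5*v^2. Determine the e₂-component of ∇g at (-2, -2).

0

(∇g)_2 = ∂g/∂v = 10*u - 10*v
At (-2, -2): 0.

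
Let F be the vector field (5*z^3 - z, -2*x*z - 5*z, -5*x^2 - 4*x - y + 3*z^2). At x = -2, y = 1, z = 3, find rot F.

(0, 118, -6)

(∇×F)₁ = ∂F₃/∂y − ∂F₂/∂z = 2*x + 4
(∇×F)₂ = ∂F₁/∂z − ∂F₃/∂x = 10*x + 15*z^2 + 3
(∇×F)₃ = ∂F₂/∂x − ∂F₁/∂y = -2*z
∇×F = (2*x + 4, 10*x + 15*z^2 + 3, -2*z)
At (-2, 1, 3): (0, 118, -6).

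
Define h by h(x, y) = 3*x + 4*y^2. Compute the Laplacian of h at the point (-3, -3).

∂²h/∂x² = 0
∂²h/∂y² = 8
∇²h = 8
At (-3, -3): 8.

8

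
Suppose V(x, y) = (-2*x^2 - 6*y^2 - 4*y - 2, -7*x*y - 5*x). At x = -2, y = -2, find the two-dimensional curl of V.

∂V₂/∂x = -7*y - 5
∂V₁/∂y = -12*y - 4
Scalar curl = 5*y - 1
At (-2, -2): -11.

-11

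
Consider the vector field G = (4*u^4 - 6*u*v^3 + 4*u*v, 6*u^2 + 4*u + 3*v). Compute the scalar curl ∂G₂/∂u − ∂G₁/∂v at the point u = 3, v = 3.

∂G₂/∂u = 12*u + 4
∂G₁/∂v = -18*u*v^2 + 4*u
Scalar curl = 18*u*v^2 + 8*u + 4
At (3, 3): 514.

514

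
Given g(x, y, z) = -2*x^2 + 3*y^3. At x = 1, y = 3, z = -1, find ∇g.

∂g/∂x = -4*x
∂g/∂y = 9*y^2
∂g/∂z = 0
∇g = (-4*x, 9*y^2, 0)
At (1, 3, -1): (-4, 81, 0).

(-4, 81, 0)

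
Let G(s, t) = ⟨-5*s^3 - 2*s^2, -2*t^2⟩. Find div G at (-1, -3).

1

∂G₁/∂s = -15*s^2 - 4*s
∂G₂/∂t = -4*t
∇·G = -15*s^2 - 4*s - 4*t
At (-1, -3): 1.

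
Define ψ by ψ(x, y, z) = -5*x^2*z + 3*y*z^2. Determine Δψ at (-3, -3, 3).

-48

∂²ψ/∂x² = -10*z
∂²ψ/∂y² = 0
∂²ψ/∂z² = 6*y
∇²ψ = 6*y - 10*z
At (-3, -3, 3): -48.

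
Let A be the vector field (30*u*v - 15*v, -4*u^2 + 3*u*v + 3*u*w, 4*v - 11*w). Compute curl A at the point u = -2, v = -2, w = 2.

(10, 0, 91)

(∇×A)₁ = ∂A₃/∂v − ∂A₂/∂w = -3*u + 4
(∇×A)₂ = ∂A₁/∂w − ∂A₃/∂u = 0
(∇×A)₃ = ∂A₂/∂u − ∂A₁/∂v = -38*u + 3*v + 3*w + 15
∇×A = (-3*u + 4, 0, -38*u + 3*v + 3*w + 15)
At (-2, -2, 2): (10, 0, 91).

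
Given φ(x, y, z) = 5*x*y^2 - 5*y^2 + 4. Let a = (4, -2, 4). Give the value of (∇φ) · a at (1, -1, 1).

20

∂φ/∂x = 5*y^2
∂φ/∂y = 10*x*y - 10*y
∂φ/∂z = 0
∇φ at (1, -1, 1) = (5, 0, 0)
∇φ · a = (5)(4) + (0)(-2) + (0)(4) = 20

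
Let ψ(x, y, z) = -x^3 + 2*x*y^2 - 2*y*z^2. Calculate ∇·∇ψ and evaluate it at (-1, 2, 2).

-6

∂²ψ/∂x² = -6*x
∂²ψ/∂y² = 4*x
∂²ψ/∂z² = -4*y
∇²ψ = -2*x - 4*y
At (-1, 2, 2): -6.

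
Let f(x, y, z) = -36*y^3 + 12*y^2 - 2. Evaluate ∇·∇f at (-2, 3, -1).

-624

∂²f/∂x² = 0
∂²f/∂y² = 24*(-9*y + 1)
∂²f/∂z² = 0
∇²f = -216*y + 24
At (-2, 3, -1): -624.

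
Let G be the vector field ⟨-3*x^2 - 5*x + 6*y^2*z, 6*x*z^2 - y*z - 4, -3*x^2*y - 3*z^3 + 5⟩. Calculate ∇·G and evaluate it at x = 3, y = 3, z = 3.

∂G₁/∂x = -6*x - 5
∂G₂/∂y = -z
∂G₃/∂z = -9*z^2
∇·G = -6*x - 9*z^2 - z - 5
At (3, 3, 3): -107.

-107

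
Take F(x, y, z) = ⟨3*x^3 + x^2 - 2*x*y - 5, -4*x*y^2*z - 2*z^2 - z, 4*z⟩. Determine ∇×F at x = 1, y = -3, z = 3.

(49, 0, -106)

(∇×F)₁ = ∂F₃/∂y − ∂F₂/∂z = 4*x*y^2 + 4*z + 1
(∇×F)₂ = ∂F₁/∂z − ∂F₃/∂x = 0
(∇×F)₃ = ∂F₂/∂x − ∂F₁/∂y = 2*x - 4*y^2*z
∇×F = (4*x*y^2 + 4*z + 1, 0, 2*x - 4*y^2*z)
At (1, -3, 3): (49, 0, -106).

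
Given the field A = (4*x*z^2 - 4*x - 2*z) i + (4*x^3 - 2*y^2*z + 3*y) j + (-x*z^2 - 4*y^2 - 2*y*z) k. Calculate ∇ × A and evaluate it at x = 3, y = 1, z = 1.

(-8, 23, 108)

(∇×A)₁ = ∂A₃/∂y − ∂A₂/∂z = 2*y^2 - 8*y - 2*z
(∇×A)₂ = ∂A₁/∂z − ∂A₃/∂x = 8*x*z + z^2 - 2
(∇×A)₃ = ∂A₂/∂x − ∂A₁/∂y = 12*x^2
∇×A = (2*y^2 - 8*y - 2*z, 8*x*z + z^2 - 2, 12*x^2)
At (3, 1, 1): (-8, 23, 108).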